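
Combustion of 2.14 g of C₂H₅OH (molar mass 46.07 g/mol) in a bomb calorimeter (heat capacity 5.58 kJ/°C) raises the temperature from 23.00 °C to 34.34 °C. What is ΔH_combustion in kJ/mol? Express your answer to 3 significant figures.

ΔT = 34.34 − 23.00 = 11.34 °C
q_cal = C_cal × ΔT = 5.58 × 11.34 = 63.2772 kJ
n = 2.14 / 46.07 = 0.04645 mol
q_rxn = −q_cal = -63.2772 kJ
ΔH = -63.2772 / 0.04645 = -1362 kJ/mol

ΔH = -1360 kJ/mol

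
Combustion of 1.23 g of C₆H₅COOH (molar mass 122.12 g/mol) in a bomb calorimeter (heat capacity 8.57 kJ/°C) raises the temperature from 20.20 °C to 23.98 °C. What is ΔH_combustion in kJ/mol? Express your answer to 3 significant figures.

ΔH = -3220 kJ/mol

ΔT = 23.98 − 20.20 = 3.78 °C
q_cal = C_cal × ΔT = 8.57 × 3.78 = 32.3946 kJ
n = 1.23 / 122.12 = 0.01007 mol
q_rxn = −q_cal = -32.3946 kJ
ΔH = -32.3946 / 0.01007 = -3217 kJ/mol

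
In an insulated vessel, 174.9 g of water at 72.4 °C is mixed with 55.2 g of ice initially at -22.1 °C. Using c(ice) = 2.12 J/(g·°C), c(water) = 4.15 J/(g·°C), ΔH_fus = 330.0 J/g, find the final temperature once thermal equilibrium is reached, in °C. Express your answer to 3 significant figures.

T_f = 33.2 °C

Heat to bring ice to 0 °C and melt it: q₁ = 55.2×2.12×22.1 + 55.2×330.0 = 20802 J
Heat the water can supply cooling to 0 °C: 174.9×4.15×72.4 = 52550.5 J > q₁, so all ice melts.
Energy balance: 174.9×4.15×(72.4 − T) = 20802 + 55.2×4.15×(T − 0)
725.835(72.4 − T) = 20802 + 229.08 T
52550.5 − 20802 = 954.915 T
T = 31748.5 / 954.915 = 33.247 °C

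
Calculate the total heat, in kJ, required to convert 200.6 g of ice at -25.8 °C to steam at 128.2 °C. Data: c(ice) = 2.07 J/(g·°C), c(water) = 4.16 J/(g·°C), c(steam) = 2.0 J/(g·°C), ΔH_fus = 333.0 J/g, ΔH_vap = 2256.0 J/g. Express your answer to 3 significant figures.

q1 (heat ice -25.8→0.0 °C): 200.6 × 2.07 × 25.8 = 10713 J
q2 (melt at 0 °C): 200.6 × 333.0 = 66800 J
q3 (heat water 0.0→100.0 °C): 200.6 × 4.16 × 100.0 = 83450 J
q4 (vaporize at 100 °C): 200.6 × 2256.0 = 452554 J
q5 (heat steam 100.0→128.2 °C): 200.6 × 2.0 × 28.2 = 11314 J
Total: 10713 + 66800 + 83450 + 452554 + 11314 = 624831 J = 625 kJ

q = 625 kJ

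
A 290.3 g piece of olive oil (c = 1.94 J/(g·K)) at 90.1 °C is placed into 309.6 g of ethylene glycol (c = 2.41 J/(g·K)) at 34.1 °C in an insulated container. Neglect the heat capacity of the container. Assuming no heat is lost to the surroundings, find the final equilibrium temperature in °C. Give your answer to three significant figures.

Heat lost by olive oil = heat gained by ethylene glycol.
(290.3)(1.94)(90.1 − T) = (309.6)(2.41)(T − 34.1)
563.182 (90.1 − T) = 746.136 (T − 34.1)
50743 − 563.182 T = 746.136 T − 25443
76186 = 1309.318 T
T = 58.19 °C

T_f = 58.2 °C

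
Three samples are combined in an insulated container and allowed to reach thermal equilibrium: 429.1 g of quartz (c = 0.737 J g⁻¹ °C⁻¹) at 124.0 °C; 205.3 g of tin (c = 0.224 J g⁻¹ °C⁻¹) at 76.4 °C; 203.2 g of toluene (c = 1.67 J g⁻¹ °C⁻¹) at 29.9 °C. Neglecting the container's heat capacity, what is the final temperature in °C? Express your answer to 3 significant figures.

T_f = 75.4 °C

Σ mᵢcᵢ(T − Tᵢ) = 0  ⇒  T = Σ mᵢcᵢTᵢ / Σ mᵢcᵢ
Σ mᵢcᵢ = 429.1×0.737 + 205.3×0.224 + 203.2×1.67 = 701.5779
Σ mᵢcᵢTᵢ = 316.2467×124.0 + 45.9872×76.4 + 339.344×29.9 = 52874
T = 52874 / 701.5779 = 75.36 °C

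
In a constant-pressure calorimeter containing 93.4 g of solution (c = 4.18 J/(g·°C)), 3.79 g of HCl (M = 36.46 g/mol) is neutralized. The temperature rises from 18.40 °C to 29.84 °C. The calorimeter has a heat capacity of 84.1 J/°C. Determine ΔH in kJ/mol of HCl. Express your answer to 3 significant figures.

|ΔT| = |29.84 − 18.40| = 11.44 °C
|q_surr| = (93.4 × 4.18 + 84.1) × 11.44 = 474.512 × 11.44 = 5428 J
n(HCl) = 3.79 / 36.46 = 0.1039 mol
Temperature rose, so q_rxn = −|q_surr| = -5.428 kJ
ΔH = q_rxn / n = -52.24 kJ/mol

ΔH = -52.2 kJ/mol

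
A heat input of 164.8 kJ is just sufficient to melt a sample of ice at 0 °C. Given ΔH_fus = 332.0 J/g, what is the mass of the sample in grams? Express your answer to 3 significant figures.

m = q / ΔH_fus = 164800 J / 332.0 J/g = 496 g

m = 496 g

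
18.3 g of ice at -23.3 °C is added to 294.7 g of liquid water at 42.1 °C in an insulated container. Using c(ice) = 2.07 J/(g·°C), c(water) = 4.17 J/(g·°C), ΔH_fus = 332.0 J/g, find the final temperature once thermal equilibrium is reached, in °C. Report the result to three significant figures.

Heat to bring ice to 0 °C and melt it: q₁ = 18.3×2.07×23.3 + 18.3×332.0 = 6958.2 J
Heat the water can supply cooling to 0 °C: 294.7×4.17×42.1 = 51736.6 J > q₁, so all ice melts.
Energy balance: 294.7×4.17×(42.1 − T) = 6958.2 + 18.3×4.17×(T − 0)
1228.899(42.1 − T) = 6958.2 + 76.311 T
51736.6 − 6958.2 = 1305.210 T
T = 44778.4 / 1305.210 = 34.31 °C

T_f = 34.3 °C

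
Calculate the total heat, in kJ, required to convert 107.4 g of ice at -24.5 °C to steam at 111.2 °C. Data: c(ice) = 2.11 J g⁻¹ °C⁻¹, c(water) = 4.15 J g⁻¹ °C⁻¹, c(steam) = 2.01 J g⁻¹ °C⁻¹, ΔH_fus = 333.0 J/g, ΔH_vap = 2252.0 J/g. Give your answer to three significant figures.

q1 (heat ice -24.5→0.0 °C): 107.4 × 2.11 × 24.5 = 5552 J
q2 (melt at 0 °C): 107.4 × 333.0 = 35764 J
q3 (heat water 0.0→100.0 °C): 107.4 × 4.15 × 100.0 = 44571 J
q4 (vaporize at 100 °C): 107.4 × 2252.0 = 241865 J
q5 (heat steam 100.0→111.2 °C): 107.4 × 2.01 × 11.2 = 2418 J
Total: 5552 + 35764 + 44571 + 241865 + 2418 = 330170 J = 330 kJ

q = 330 kJ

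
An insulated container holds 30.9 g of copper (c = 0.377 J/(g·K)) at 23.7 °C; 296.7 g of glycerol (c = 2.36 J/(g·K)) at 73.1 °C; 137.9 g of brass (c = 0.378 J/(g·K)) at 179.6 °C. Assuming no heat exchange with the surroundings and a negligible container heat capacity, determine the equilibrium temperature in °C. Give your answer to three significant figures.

Σ mᵢcᵢ(T − Tᵢ) = 0  ⇒  T = Σ mᵢcᵢTᵢ / Σ mᵢcᵢ
Σ mᵢcᵢ = 30.9×0.377 + 296.7×2.36 + 137.9×0.378 = 763.9875
Σ mᵢcᵢTᵢ = 11.6493×23.7 + 700.212×73.1 + 52.1262×179.6 = 60823
T = 60823 / 763.9875 = 79.61 °C

T_f = 79.6 °C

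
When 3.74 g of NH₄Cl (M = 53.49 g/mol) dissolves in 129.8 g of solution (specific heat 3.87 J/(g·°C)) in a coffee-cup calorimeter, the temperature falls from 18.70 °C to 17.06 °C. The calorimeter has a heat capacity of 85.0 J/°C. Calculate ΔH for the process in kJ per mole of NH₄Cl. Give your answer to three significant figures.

|ΔT| = |17.06 − 18.70| = 1.64 °C
|q_surr| = (129.8 × 3.87 + 85.0) × 1.64 = 587.326 × 1.64 = 963.2 J
n(NH₄Cl) = 3.74 / 53.49 = 0.06992 mol
Temperature fell, so q_rxn = +|q_surr| = 0.9632 kJ
ΔH = q_rxn / n = 13.78 kJ/mol

ΔH = 13.8 kJ/mol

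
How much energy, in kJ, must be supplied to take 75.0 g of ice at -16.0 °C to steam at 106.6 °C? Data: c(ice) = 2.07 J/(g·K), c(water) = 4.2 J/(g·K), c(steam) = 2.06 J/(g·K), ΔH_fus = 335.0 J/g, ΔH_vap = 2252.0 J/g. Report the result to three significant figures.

q1 (heat ice -16.0→0.0 °C): 75.0 × 2.07 × 16.0 = 2484 J
q2 (melt at 0 °C): 75.0 × 335.0 = 25125 J
q3 (heat water 0.0→100.0 °C): 75.0 × 4.2 × 100.0 = 31500 J
q4 (vaporize at 100 °C): 75.0 × 2252.0 = 168900 J
q5 (heat steam 100.0→106.6 °C): 75.0 × 2.06 × 6.6 = 1020 J
Total: 2484 + 25125 + 31500 + 168900 + 1020 = 229029 J = 229 kJ

q = 229 kJ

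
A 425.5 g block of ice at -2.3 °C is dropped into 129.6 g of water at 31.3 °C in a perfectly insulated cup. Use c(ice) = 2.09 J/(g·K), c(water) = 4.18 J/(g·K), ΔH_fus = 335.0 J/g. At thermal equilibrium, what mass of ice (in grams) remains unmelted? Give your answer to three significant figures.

Heat to warm all ice to 0 °C: 425.5×2.09×2.3 = 2045.4 J
Heat released by water cooling to 0 °C: 129.6×4.18×31.3 = 16956 J
16956 J < 2045.4 + 425.5×335.0 = 144587.9 J, so not all ice melts; final T = 0 °C.
Heat left for melting: 16956 − 2045.4 = 14910.6 J
Mass melted = 14910.6 / 335.0 = 44.51 g
Ice remaining = 425.5 − 44.51 = 380.99 g

m_ice remaining = 381 g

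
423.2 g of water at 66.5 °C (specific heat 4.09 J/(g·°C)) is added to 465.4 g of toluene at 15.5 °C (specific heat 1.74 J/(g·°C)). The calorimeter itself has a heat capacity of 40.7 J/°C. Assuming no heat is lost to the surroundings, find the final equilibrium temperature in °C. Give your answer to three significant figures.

Heat lost by water = heat gained by toluene + calorimeter.
(423.2)(4.09)(66.5 − T) = [(465.4)(1.74) + 40.7](T − 15.5)
1730.888 (66.5 − T) = 850.496 (T − 15.5)
115100 − 1730.888 T = 850.496 T − 13183
128283 = 2581.384 T
T = 49.70 °C

T_f = 49.7 °C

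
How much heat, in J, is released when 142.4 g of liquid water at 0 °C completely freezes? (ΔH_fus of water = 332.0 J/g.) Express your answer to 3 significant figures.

q = 47300 J

q = m × ΔH_fus = 142.4 × 332.0 = 47280 J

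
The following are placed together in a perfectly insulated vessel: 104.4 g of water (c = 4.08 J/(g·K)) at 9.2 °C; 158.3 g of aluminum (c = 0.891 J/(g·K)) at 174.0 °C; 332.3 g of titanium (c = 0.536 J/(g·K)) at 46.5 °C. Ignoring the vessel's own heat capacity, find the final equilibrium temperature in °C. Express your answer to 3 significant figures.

T_f = 49.3 °C

Σ mᵢcᵢ(T − Tᵢ) = 0  ⇒  T = Σ mᵢcᵢTᵢ / Σ mᵢcᵢ
Σ mᵢcᵢ = 104.4×4.08 + 158.3×0.891 + 332.3×0.536 = 745.1101
Σ mᵢcᵢTᵢ = 425.952×9.2 + 141.0453×174.0 + 178.1128×46.5 = 36743
T = 36743 / 745.1101 = 49.31 °C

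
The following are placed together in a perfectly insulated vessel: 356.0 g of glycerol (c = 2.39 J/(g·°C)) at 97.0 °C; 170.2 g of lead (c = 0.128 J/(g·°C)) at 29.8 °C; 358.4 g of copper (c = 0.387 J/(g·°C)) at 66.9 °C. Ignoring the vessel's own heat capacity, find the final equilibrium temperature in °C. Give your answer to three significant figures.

Σ mᵢcᵢ(T − Tᵢ) = 0  ⇒  T = Σ mᵢcᵢTᵢ / Σ mᵢcᵢ
Σ mᵢcᵢ = 356.0×2.39 + 170.2×0.128 + 358.4×0.387 = 1011.3264
Σ mᵢcᵢTᵢ = 850.84×97.0 + 21.7856×29.8 + 138.7008×66.9 = 92460
T = 92460 / 1011.3264 = 91.42 °C

T_f = 91.4 °C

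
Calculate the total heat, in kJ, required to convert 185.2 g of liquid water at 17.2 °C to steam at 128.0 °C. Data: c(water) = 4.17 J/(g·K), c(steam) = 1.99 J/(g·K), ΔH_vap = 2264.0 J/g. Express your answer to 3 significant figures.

q = 494 kJ

q1 (heat water 17.2→100.0 °C): 185.2 × 4.17 × 82.8 = 63945 J
q2 (vaporize at 100 °C): 185.2 × 2264.0 = 419293 J
q3 (heat steam 100.0→128.0 °C): 185.2 × 1.99 × 28.0 = 10319 J
Total: 63945 + 419293 + 10319 = 493557 J = 494 kJ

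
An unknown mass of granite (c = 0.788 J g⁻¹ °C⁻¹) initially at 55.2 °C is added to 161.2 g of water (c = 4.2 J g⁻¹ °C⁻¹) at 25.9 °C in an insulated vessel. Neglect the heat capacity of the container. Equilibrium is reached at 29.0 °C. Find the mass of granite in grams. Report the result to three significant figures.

q_gained = (161.2 × 4.2) × (29.0 − 25.9) = 2099 J
q_lost = m × 0.788 × (55.2 − 29.0) = 20.6456 m
m = 2099 / 20.6456 = 102 g

m = 102 g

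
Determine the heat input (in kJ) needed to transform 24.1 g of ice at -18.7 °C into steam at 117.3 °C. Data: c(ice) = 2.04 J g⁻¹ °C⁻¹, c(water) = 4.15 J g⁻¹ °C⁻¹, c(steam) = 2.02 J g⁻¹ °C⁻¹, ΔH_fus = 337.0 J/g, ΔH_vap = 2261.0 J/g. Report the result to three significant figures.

q1 (heat ice -18.7→0.0 °C): 24.1 × 2.04 × 18.7 = 919 J
q2 (melt at 0 °C): 24.1 × 337.0 = 8122 J
q3 (heat water 0.0→100.0 °C): 24.1 × 4.15 × 100.0 = 10002 J
q4 (vaporize at 100 °C): 24.1 × 2261.0 = 54490 J
q5 (heat steam 100.0→117.3 °C): 24.1 × 2.02 × 17.3 = 842 J
Total: 919 + 8122 + 10002 + 54490 + 842 = 74375 J = 74.4 kJ

q = 74.4 kJ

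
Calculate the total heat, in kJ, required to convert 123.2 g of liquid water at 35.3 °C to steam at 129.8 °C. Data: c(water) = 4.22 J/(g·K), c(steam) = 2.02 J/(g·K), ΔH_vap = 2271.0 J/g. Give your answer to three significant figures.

q1 (heat water 35.3→100.0 °C): 123.2 × 4.22 × 64.7 = 33638 J
q2 (vaporize at 100 °C): 123.2 × 2271.0 = 279787 J
q3 (heat steam 100.0→129.8 °C): 123.2 × 2.02 × 29.8 = 7416 J
Total: 33638 + 279787 + 7416 = 320841 J = 321 kJ

q = 321 kJ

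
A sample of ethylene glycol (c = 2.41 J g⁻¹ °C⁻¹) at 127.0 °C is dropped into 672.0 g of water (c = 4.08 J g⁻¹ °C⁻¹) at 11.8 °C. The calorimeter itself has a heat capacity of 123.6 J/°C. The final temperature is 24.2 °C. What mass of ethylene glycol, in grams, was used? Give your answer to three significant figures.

q_gained = (672.0 × 4.08 + 123.6) × (24.2 − 11.8) = 35530 J
q_lost = m × 2.41 × (127.0 − 24.2) = 247.748 m
m = 35530 / 247.748 = 143 g

m = 143 g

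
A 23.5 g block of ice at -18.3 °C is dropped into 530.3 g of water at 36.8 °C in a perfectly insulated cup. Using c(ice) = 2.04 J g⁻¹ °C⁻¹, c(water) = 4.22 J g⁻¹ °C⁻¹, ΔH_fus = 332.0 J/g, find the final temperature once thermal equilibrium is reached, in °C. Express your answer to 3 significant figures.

Heat to bring ice to 0 °C and melt it: q₁ = 23.5×2.04×18.3 + 23.5×332.0 = 8679.3 J
Heat the water can supply cooling to 0 °C: 530.3×4.22×36.8 = 82353.5 J > q₁, so all ice melts.
Energy balance: 530.3×4.22×(36.8 − T) = 8679.3 + 23.5×4.22×(T − 0)
2237.866(36.8 − T) = 8679.3 + 99.17 T
82353.5 − 8679.3 = 2337.036 T
T = 73674.2 / 2337.036 = 31.52 °C

T_f = 31.5 °C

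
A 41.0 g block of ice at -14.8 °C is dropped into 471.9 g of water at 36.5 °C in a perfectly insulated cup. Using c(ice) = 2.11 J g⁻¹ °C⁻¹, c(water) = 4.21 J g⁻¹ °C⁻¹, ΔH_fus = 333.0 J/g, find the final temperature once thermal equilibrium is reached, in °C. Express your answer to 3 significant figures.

Heat to bring ice to 0 °C and melt it: q₁ = 41.0×2.11×14.8 + 41.0×333.0 = 14933 J
Heat the water can supply cooling to 0 °C: 471.9×4.21×36.5 = 72514.5 J > q₁, so all ice melts.
Energy balance: 471.9×4.21×(36.5 − T) = 14933 + 41.0×4.21×(T − 0)
1986.699(36.5 − T) = 14933 + 172.61 T
72514.5 − 14933 = 2159.309 T
T = 57581.5 / 2159.309 = 26.67 °C

T_f = 26.7 °C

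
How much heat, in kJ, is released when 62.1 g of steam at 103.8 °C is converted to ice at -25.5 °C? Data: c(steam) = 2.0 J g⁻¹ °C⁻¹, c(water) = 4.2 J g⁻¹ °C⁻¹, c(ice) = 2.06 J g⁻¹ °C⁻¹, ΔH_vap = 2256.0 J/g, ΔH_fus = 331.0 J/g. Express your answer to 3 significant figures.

q1 (cool steam 103.8→100 °C): 62.1 × 2.0 × 3.8 = 472 J
q2 (condense at 100 °C): 62.1 × 2256.0 = 140098 J
q3 (cool water 100→0 °C): 62.1 × 4.2 × 100.0 = 26082 J
q4 (freeze at 0 °C): 62.1 × 331.0 = 20555 J
q5 (cool ice 0→-25.5 °C): 62.1 × 2.06 × 25.5 = 3262 J
Total: 472 + 140098 + 26082 + 20555 + 3262 = 190469 J = 190 kJ

q = 190 kJ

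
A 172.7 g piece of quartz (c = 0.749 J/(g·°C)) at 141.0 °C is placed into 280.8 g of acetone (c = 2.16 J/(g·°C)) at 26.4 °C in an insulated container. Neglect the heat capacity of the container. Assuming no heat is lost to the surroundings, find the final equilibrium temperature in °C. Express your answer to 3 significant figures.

Heat lost by quartz = heat gained by acetone.
(172.7)(0.749)(141.0 − T) = (280.8)(2.16)(T − 26.4)
129.3523 (141.0 − T) = 606.528 (T − 26.4)
18239 − 129.3523 T = 606.528 T − 16012
34251 = 735.8803 T
T = 46.54 °C

T_f = 46.5 °C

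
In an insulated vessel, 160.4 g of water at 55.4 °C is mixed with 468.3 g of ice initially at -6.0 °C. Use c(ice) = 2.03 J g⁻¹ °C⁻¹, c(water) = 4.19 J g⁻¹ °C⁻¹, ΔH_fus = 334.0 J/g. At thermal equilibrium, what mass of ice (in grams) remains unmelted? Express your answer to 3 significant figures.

m_ice remaining = 374 g

Heat to warm all ice to 0 °C: 468.3×2.03×6.0 = 5703.9 J
Heat released by water cooling to 0 °C: 160.4×4.19×55.4 = 37233 J
37233 J < 5703.9 + 468.3×334.0 = 162116.1 J, so not all ice melts; final T = 0 °C.
Heat left for melting: 37233 − 5703.9 = 31529.1 J
Mass melted = 31529.1 / 334.0 = 94.40 g
Ice remaining = 468.3 − 94.40 = 373.90 g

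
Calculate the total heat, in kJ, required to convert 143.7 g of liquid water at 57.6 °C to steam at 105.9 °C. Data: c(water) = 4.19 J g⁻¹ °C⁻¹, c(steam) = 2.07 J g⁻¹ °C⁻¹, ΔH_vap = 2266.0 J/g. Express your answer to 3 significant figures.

q1 (heat water 57.6→100.0 °C): 143.7 × 4.19 × 42.4 = 25529 J
q2 (vaporize at 100 °C): 143.7 × 2266.0 = 325624 J
q3 (heat steam 100.0→105.9 °C): 143.7 × 2.07 × 5.9 = 1755 J
Total: 25529 + 325624 + 1755 = 352908 J = 353 kJ

q = 353 kJ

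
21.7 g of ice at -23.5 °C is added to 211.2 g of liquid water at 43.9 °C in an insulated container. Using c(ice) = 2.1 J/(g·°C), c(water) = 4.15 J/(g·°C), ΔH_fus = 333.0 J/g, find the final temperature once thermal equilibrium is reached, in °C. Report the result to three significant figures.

Heat to bring ice to 0 °C and melt it: q₁ = 21.7×2.1×23.5 + 21.7×333.0 = 8297.0 J
Heat the water can supply cooling to 0 °C: 211.2×4.15×43.9 = 38477.5 J > q₁, so all ice melts.
Energy balance: 211.2×4.15×(43.9 − T) = 8297.0 + 21.7×4.15×(T − 0)
876.48(43.9 − T) = 8297.0 + 90.055 T
38477.5 − 8297.0 = 966.535 T
T = 30180.5 / 966.535 = 31.23 °C

T_f = 31.2 °C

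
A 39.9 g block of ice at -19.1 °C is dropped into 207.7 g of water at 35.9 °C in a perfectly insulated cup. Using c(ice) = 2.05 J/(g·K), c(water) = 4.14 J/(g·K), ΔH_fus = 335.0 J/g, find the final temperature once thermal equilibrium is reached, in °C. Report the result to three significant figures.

Heat to bring ice to 0 °C and melt it: q₁ = 39.9×2.05×19.1 + 39.9×335.0 = 14929 J
Heat the water can supply cooling to 0 °C: 207.7×4.14×35.9 = 30869.6 J > q₁, so all ice melts.
Energy balance: 207.7×4.14×(35.9 − T) = 14929 + 39.9×4.14×(T − 0)
859.878(35.9 − T) = 14929 + 165.186 T
30869.6 − 14929 = 1025.064 T
T = 15940.6 / 1025.064 = 15.55 °C

T_f = 15.6 °C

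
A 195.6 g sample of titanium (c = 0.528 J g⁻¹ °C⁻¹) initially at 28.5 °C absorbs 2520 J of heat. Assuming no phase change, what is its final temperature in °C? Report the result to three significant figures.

T_f = 52.9 °C

ΔT = q / (m c) = 2520 / (195.6 × 0.528) = 24.40 °C
T_f = 28.5 + 24.40 = 52.90 °C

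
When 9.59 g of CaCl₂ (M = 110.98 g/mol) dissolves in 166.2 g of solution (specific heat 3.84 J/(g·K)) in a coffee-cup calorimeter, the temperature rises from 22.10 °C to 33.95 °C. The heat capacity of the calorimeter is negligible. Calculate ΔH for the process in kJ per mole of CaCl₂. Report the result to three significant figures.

|ΔT| = |33.95 − 22.10| = 11.85 °C
|q_surr| = (166.2 × 3.84) × 11.85 = 638.208 × 11.85 = 7563 J
n(CaCl₂) = 9.59 / 110.98 = 0.08641 mol
Temperature rose, so q_rxn = −|q_surr| = -7.563 kJ
ΔH = q_rxn / n = -87.52 kJ/mol

ΔH = -87.5 kJ/mol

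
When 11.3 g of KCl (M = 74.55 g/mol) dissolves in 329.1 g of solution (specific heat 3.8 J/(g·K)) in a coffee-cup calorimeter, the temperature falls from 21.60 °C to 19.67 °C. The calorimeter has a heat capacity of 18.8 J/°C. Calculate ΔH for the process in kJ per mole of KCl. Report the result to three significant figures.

|ΔT| = |19.67 − 21.60| = 1.93 °C
|q_surr| = (329.1 × 3.8 + 18.8) × 1.93 = 1269.38 × 1.93 = 2450 J
n(KCl) = 11.3 / 74.55 = 0.1516 mol
Temperature fell, so q_rxn = +|q_surr| = 2.450 kJ
ΔH = q_rxn / n = 16.16 kJ/mol

ΔH = 16.2 kJ/mol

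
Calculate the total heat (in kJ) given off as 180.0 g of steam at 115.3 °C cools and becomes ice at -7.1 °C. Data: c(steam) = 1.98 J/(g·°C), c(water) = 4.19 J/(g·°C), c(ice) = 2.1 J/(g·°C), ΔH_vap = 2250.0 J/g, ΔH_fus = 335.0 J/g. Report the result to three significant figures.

q = 549 kJ

q1 (cool steam 115.3→100 °C): 180.0 × 1.98 × 15.3 = 5453 J
q2 (condense at 100 °C): 180.0 × 2250.0 = 405000 J
q3 (cool water 100→0 °C): 180.0 × 4.19 × 100.0 = 75420 J
q4 (freeze at 0 °C): 180.0 × 335.0 = 60300 J
q5 (cool ice 0→-7.1 °C): 180.0 × 2.1 × 7.1 = 2684 J
Total: 5453 + 405000 + 75420 + 60300 + 2684 = 548857 J = 549 kJ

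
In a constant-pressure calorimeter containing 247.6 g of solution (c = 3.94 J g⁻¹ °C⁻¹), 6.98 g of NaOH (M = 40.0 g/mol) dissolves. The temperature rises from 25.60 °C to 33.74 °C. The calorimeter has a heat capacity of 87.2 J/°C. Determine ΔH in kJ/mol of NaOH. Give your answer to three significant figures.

ΔH = -49.6 kJ/mol

|ΔT| = |33.74 − 25.60| = 8.14 °C
|q_surr| = (247.6 × 3.94 + 87.2) × 8.14 = 1062.744 × 8.14 = 8651 J
n(NaOH) = 6.98 / 40.0 = 0.1745 mol
Temperature rose, so q_rxn = −|q_surr| = -8.651 kJ
ΔH = q_rxn / n = -49.58 kJ/mol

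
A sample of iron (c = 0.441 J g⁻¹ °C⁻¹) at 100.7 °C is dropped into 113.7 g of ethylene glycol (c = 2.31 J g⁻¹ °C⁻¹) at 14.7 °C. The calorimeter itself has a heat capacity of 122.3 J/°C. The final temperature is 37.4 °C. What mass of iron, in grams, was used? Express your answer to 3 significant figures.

q_gained = (113.7 × 2.31 + 122.3) × (37.4 − 14.7) = 8738 J
q_lost = m × 0.441 × (100.7 − 37.4) = 27.9153 m
m = 8738 / 27.9153 = 313 g

m = 313 g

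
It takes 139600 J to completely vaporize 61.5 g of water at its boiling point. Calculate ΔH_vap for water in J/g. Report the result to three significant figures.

ΔH_vap = q / m = 139600 / 61.5 = 2270 J/g

ΔH_vap = 2270 J/g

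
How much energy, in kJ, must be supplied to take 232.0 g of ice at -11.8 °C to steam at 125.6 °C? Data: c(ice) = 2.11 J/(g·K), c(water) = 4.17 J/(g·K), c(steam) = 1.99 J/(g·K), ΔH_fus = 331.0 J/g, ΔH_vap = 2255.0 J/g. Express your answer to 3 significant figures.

q = 714 kJ

q1 (heat ice -11.8→0.0 °C): 232.0 × 2.11 × 11.8 = 5776 J
q2 (melt at 0 °C): 232.0 × 331.0 = 76792 J
q3 (heat water 0.0→100.0 °C): 232.0 × 4.17 × 100.0 = 96744 J
q4 (vaporize at 100 °C): 232.0 × 2255.0 = 523160 J
q5 (heat steam 100.0→125.6 °C): 232.0 × 1.99 × 25.6 = 11819 J
Total: 5776 + 76792 + 96744 + 523160 + 11819 = 714291 J = 714 kJ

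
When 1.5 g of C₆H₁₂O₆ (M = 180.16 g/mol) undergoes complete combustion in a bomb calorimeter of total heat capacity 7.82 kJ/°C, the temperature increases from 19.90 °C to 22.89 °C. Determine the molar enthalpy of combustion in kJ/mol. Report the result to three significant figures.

ΔH = -2810 kJ/mol

ΔT = 22.89 − 19.90 = 2.99 °C
q_cal = C_cal × ΔT = 7.82 × 2.99 = 23.3818 kJ
n = 1.5 / 180.16 = 0.008326 mol
q_rxn = −q_cal = -23.3818 kJ
ΔH = -23.3818 / 0.008326 = -2808 kJ/mol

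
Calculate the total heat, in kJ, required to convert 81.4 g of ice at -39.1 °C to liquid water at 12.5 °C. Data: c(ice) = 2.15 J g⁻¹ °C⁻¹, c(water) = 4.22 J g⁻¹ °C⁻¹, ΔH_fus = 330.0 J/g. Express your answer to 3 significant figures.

q = 38.0 kJ

q1 (heat ice -39.1→0.0 °C): 81.4 × 2.15 × 39.1 = 6843 J
q2 (melt at 0 °C): 81.4 × 330.0 = 26862 J
q3 (heat water 0.0→12.5 °C): 81.4 × 4.22 × 12.5 = 4294 J
Total: 6843 + 26862 + 4294 = 37999 J = 38.0 kJ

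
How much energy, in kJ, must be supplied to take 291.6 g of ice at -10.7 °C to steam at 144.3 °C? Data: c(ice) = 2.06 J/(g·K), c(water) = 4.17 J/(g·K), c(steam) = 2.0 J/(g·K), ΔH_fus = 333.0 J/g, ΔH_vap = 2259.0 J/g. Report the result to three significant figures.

q1 (heat ice -10.7→0.0 °C): 291.6 × 2.06 × 10.7 = 6427 J
q2 (melt at 0 °C): 291.6 × 333.0 = 97103 J
q3 (heat water 0.0→100.0 °C): 291.6 × 4.17 × 100.0 = 121597 J
q4 (vaporize at 100 °C): 291.6 × 2259.0 = 658724 J
q5 (heat steam 100.0→144.3 °C): 291.6 × 2.0 × 44.3 = 25836 J
Total: 6427 + 97103 + 121597 + 658724 + 25836 = 909687 J = 910 kJ

q = 910 kJ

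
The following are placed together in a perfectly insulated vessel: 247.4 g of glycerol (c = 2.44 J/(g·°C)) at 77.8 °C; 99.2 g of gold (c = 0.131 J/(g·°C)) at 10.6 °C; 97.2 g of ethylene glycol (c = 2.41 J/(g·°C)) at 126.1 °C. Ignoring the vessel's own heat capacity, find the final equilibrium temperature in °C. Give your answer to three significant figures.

Σ mᵢcᵢ(T − Tᵢ) = 0  ⇒  T = Σ mᵢcᵢTᵢ / Σ mᵢcᵢ
Σ mᵢcᵢ = 247.4×2.44 + 99.2×0.131 + 97.2×2.41 = 850.9032
Σ mᵢcᵢTᵢ = 603.656×77.8 + 12.9952×10.6 + 234.252×126.1 = 76641
T = 76641 / 850.9032 = 90.07 °C

T_f = 90.1 °C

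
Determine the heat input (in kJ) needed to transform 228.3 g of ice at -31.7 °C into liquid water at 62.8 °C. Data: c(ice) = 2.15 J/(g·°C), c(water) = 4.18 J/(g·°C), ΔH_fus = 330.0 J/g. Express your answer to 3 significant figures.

q = 151 kJ

q1 (heat ice -31.7→0.0 °C): 228.3 × 2.15 × 31.7 = 15560 J
q2 (melt at 0 °C): 228.3 × 330.0 = 75339 J
q3 (heat water 0.0→62.8 °C): 228.3 × 4.18 × 62.8 = 59930 J
Total: 15560 + 75339 + 59930 = 150829 J = 151 kJ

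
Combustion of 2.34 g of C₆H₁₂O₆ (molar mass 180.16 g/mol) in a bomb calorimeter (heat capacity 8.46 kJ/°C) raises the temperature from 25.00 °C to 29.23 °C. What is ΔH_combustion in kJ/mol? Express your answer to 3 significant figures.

ΔT = 29.23 − 25.00 = 4.23 °C
q_cal = C_cal × ΔT = 8.46 × 4.23 = 35.7858 kJ
n = 2.34 / 180.16 = 0.012988 mol
q_rxn = −q_cal = -35.7858 kJ
ΔH = -35.7858 / 0.012988 = -2755 kJ/mol

ΔH = -2760 kJ/mol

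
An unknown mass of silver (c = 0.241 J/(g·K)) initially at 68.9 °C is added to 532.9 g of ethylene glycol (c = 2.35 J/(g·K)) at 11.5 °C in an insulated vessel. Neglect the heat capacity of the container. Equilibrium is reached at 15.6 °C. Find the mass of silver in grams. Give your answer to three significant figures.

m = 400 g

q_gained = (532.9 × 2.35) × (15.6 − 11.5) = 5134 J
q_lost = m × 0.241 × (68.9 − 15.6) = 12.8453 m
m = 5134 / 12.8453 = 400 g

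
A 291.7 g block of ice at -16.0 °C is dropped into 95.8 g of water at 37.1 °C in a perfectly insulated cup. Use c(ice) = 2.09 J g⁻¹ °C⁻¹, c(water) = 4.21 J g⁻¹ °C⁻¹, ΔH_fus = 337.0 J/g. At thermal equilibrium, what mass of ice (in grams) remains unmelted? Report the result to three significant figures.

m_ice remaining = 276 g

Heat to warm all ice to 0 °C: 291.7×2.09×16.0 = 9754.4 J
Heat released by water cooling to 0 °C: 95.8×4.21×37.1 = 14963 J
14963 J < 9754.4 + 291.7×337.0 = 108057.3 J, so not all ice melts; final T = 0 °C.
Heat left for melting: 14963 − 9754.4 = 5208.6 J
Mass melted = 5208.6 / 337.0 = 15.46 g
Ice remaining = 291.7 − 15.46 = 276.24 g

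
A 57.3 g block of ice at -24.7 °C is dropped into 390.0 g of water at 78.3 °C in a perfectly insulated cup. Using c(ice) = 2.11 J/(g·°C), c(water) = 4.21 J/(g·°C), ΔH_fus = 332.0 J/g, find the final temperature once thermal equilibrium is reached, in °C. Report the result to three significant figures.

T_f = 56.6 °C

Heat to bring ice to 0 °C and melt it: q₁ = 57.3×2.11×24.7 + 57.3×332.0 = 22010 J
Heat the water can supply cooling to 0 °C: 390.0×4.21×78.3 = 128561 J > q₁, so all ice melts.
Energy balance: 390.0×4.21×(78.3 − T) = 22010 + 57.3×4.21×(T − 0)
1641.9(78.3 − T) = 22010 + 241.233 T
128561 − 22010 = 1883.133 T
T = 106551 / 1883.133 = 56.58 °C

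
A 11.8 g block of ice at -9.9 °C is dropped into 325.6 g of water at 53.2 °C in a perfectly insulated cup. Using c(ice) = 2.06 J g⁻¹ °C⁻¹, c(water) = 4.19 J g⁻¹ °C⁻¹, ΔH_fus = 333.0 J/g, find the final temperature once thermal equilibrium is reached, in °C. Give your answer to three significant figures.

Heat to bring ice to 0 °C and melt it: q₁ = 11.8×2.06×9.9 + 11.8×333.0 = 4170.0 J
Heat the water can supply cooling to 0 °C: 325.6×4.19×53.2 = 72578.8 J > q₁, so all ice melts.
Energy balance: 325.6×4.19×(53.2 − T) = 4170.0 + 11.8×4.19×(T − 0)
1364.264(53.2 − T) = 4170.0 + 49.442 T
72578.8 − 4170.0 = 1413.706 T
T = 68408.8 / 1413.706 = 48.39 °C

T_f = 48.4 °C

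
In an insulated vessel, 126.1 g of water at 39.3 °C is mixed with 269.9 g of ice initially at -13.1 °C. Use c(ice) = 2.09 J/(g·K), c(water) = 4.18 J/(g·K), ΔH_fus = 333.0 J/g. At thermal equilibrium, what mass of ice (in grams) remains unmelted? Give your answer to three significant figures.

Heat to warm all ice to 0 °C: 269.9×2.09×13.1 = 7389.6 J
Heat released by water cooling to 0 °C: 126.1×4.18×39.3 = 20715 J
20715 J < 7389.6 + 269.9×333.0 = 97266.3 J, so not all ice melts; final T = 0 °C.
Heat left for melting: 20715 − 7389.6 = 13325.4 J
Mass melted = 13325.4 / 333.0 = 40.02 g
Ice remaining = 269.9 − 40.02 = 229.88 g

m_ice remaining = 230 g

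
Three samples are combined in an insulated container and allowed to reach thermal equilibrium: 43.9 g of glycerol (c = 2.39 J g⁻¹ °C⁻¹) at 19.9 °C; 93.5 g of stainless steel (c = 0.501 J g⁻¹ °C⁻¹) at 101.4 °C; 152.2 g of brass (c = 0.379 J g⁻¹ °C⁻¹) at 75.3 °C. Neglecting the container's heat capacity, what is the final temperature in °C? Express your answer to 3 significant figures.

Σ mᵢcᵢ(T − Tᵢ) = 0  ⇒  T = Σ mᵢcᵢTᵢ / Σ mᵢcᵢ
Σ mᵢcᵢ = 43.9×2.39 + 93.5×0.501 + 152.2×0.379 = 209.4483
Σ mᵢcᵢTᵢ = 104.921×19.9 + 46.8435×101.4 + 57.6838×75.3 = 11181
T = 11181 / 209.4483 = 53.38 °C

T_f = 53.4 °C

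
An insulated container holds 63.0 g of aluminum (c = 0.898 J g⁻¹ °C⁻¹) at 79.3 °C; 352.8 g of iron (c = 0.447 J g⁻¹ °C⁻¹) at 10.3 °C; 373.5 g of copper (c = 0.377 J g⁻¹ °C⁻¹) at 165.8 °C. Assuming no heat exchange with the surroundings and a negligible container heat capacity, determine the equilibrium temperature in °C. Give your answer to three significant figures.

T_f = 83.0 °C

Σ mᵢcᵢ(T − Tᵢ) = 0  ⇒  T = Σ mᵢcᵢTᵢ / Σ mᵢcᵢ
Σ mᵢcᵢ = 63.0×0.898 + 352.8×0.447 + 373.5×0.377 = 355.0851
Σ mᵢcᵢTᵢ = 56.574×79.3 + 157.7016×10.3 + 140.8095×165.8 = 29457
T = 29457 / 355.0851 = 82.96 °C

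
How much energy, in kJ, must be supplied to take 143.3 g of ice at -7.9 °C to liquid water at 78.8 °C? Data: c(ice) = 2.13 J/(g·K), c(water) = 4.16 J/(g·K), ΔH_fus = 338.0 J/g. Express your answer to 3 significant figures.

q = 97.8 kJ

q1 (heat ice -7.9→0.0 °C): 143.3 × 2.13 × 7.9 = 2411 J
q2 (melt at 0 °C): 143.3 × 338.0 = 48435 J
q3 (heat water 0.0→78.8 °C): 143.3 × 4.16 × 78.8 = 46975 J
Total: 2411 + 48435 + 46975 = 97821 J = 97.8 kJ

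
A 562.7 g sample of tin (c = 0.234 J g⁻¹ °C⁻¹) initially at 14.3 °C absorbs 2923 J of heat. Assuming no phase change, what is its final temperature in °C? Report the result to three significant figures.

ΔT = q / (m c) = 2923 / (562.7 × 0.234) = 22.20 °C
T_f = 14.3 + 22.20 = 36.50 °C

T_f = 36.5 °C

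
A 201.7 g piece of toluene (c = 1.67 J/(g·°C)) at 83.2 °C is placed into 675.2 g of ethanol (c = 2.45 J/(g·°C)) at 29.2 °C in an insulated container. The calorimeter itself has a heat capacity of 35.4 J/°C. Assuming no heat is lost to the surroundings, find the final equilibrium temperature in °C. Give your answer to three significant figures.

Heat lost by toluene = heat gained by ethanol + calorimeter.
(201.7)(1.67)(83.2 − T) = [(675.2)(2.45) + 35.4](T − 29.2)
336.839 (83.2 − T) = 1689.64 (T − 29.2)
28025 − 336.839 T = 1689.64 T − 49337
77362 = 2026.479 T
T = 38.18 °C

T_f = 38.2 °C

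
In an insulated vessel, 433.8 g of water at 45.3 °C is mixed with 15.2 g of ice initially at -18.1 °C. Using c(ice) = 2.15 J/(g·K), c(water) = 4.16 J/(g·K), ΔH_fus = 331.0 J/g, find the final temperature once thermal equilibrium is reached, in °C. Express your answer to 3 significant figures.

T_f = 40.8 °C

Heat to bring ice to 0 °C and melt it: q₁ = 15.2×2.15×18.1 + 15.2×331.0 = 5622.7 J
Heat the water can supply cooling to 0 °C: 433.8×4.16×45.3 = 81748.7 J > q₁, so all ice melts.
Energy balance: 433.8×4.16×(45.3 − T) = 5622.7 + 15.2×4.16×(T − 0)
1804.608(45.3 − T) = 5622.7 + 63.232 T
81748.7 − 5622.7 = 1867.840 T
T = 76126.0 / 1867.840 = 40.76 °C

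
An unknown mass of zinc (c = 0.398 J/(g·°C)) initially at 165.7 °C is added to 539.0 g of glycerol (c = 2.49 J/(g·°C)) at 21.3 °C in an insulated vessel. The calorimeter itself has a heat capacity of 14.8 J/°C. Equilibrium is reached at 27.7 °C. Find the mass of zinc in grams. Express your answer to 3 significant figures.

m = 158 g

q_gained = (539.0 × 2.49 + 14.8) × (27.7 − 21.3) = 8684 J
q_lost = m × 0.398 × (165.7 − 27.7) = 54.924 m
m = 8684 / 54.924 = 158 g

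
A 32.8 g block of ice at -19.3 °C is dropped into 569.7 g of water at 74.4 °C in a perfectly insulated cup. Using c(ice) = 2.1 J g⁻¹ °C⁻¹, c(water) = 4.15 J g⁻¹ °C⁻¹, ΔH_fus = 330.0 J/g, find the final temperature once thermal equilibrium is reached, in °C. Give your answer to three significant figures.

T_f = 65.5 °C

Heat to bring ice to 0 °C and melt it: q₁ = 32.8×2.1×19.3 + 32.8×330.0 = 12153 J
Heat the water can supply cooling to 0 °C: 569.7×4.15×74.4 = 175901 J > q₁, so all ice melts.
Energy balance: 569.7×4.15×(74.4 − T) = 12153 + 32.8×4.15×(T − 0)
2364.255(74.4 − T) = 12153 + 136.12 T
175901 − 12153 = 2500.375 T
T = 163748 / 2500.375 = 65.49 °C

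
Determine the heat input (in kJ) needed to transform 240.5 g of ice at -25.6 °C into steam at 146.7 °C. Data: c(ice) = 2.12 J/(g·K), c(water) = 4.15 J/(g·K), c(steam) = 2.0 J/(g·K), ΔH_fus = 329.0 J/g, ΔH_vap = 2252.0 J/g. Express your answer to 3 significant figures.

q1 (heat ice -25.6→0.0 °C): 240.5 × 2.12 × 25.6 = 13052 J
q2 (melt at 0 °C): 240.5 × 329.0 = 79125 J
q3 (heat water 0.0→100.0 °C): 240.5 × 4.15 × 100.0 = 99808 J
q4 (vaporize at 100 °C): 240.5 × 2252.0 = 541606 J
q5 (heat steam 100.0→146.7 °C): 240.5 × 2.0 × 46.7 = 22463 J
Total: 13052 + 79125 + 99808 + 541606 + 22463 = 756054 J = 756 kJ

q = 756 kJ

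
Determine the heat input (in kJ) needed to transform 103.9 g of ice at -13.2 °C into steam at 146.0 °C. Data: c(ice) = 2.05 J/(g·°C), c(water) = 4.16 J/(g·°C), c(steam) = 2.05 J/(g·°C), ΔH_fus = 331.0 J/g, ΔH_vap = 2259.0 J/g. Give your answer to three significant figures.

q = 325 kJ

q1 (heat ice -13.2→0.0 °C): 103.9 × 2.05 × 13.2 = 2812 J
q2 (melt at 0 °C): 103.9 × 331.0 = 34391 J
q3 (heat water 0.0→100.0 °C): 103.9 × 4.16 × 100.0 = 43222 J
q4 (vaporize at 100 °C): 103.9 × 2259.0 = 234710 J
q5 (heat steam 100.0→146.0 °C): 103.9 × 2.05 × 46.0 = 9798 J
Total: 2812 + 34391 + 43222 + 234710 + 9798 = 324933 J = 325 kJ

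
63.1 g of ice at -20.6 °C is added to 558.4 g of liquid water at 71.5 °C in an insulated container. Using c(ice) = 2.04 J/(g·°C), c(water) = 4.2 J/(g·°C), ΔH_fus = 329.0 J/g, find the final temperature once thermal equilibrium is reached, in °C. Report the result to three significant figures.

T_f = 55.3 °C

Heat to bring ice to 0 °C and melt it: q₁ = 63.1×2.04×20.6 + 63.1×329.0 = 23412 J
Heat the water can supply cooling to 0 °C: 558.4×4.2×71.5 = 167688 J > q₁, so all ice melts.
Energy balance: 558.4×4.2×(71.5 − T) = 23412 + 63.1×4.2×(T − 0)
2345.28(71.5 − T) = 23412 + 265.02 T
167688 − 23412 = 2610.30 T
T = 144276 / 2610.30 = 55.27 °C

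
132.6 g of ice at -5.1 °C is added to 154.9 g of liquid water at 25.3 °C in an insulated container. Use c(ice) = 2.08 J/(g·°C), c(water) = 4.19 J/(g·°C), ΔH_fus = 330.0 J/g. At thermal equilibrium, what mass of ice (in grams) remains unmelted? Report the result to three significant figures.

m_ice remaining = 87.1 g

Heat to warm all ice to 0 °C: 132.6×2.08×5.1 = 1406.6 J
Heat released by water cooling to 0 °C: 154.9×4.19×25.3 = 16420 J
16420 J < 1406.6 + 132.6×330.0 = 45164.6 J, so not all ice melts; final T = 0 °C.
Heat left for melting: 16420 − 1406.6 = 15013.4 J
Mass melted = 15013.4 / 330.0 = 45.50 g
Ice remaining = 132.6 − 45.50 = 87.10 g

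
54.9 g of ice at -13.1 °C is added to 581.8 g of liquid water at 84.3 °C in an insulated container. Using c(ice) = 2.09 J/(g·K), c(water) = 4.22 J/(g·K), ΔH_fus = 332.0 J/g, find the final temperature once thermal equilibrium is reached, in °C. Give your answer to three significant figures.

Heat to bring ice to 0 °C and melt it: q₁ = 54.9×2.09×13.1 + 54.9×332.0 = 19730 J
Heat the water can supply cooling to 0 °C: 581.8×4.22×84.3 = 206973 J > q₁, so all ice melts.
Energy balance: 581.8×4.22×(84.3 − T) = 19730 + 54.9×4.22×(T − 0)
2455.196(84.3 − T) = 19730 + 231.678 T
206973 − 19730 = 2686.874 T
T = 187243 / 2686.874 = 69.69 °C

T_f = 69.7 °C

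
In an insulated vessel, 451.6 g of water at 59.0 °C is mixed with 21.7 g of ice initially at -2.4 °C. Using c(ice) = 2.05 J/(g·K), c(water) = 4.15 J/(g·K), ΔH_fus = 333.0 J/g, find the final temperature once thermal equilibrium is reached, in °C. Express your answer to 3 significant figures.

Heat to bring ice to 0 °C and melt it: q₁ = 21.7×2.05×2.4 + 21.7×333.0 = 7332.9 J
Heat the water can supply cooling to 0 °C: 451.6×4.15×59.0 = 110574 J > q₁, so all ice melts.
Energy balance: 451.6×4.15×(59.0 − T) = 7332.9 + 21.7×4.15×(T − 0)
1874.14(59.0 − T) = 7332.9 + 90.055 T
110574 − 7332.9 = 1964.195 T
T = 103241.1 / 1964.195 = 52.56 °C

T_f = 52.6 °C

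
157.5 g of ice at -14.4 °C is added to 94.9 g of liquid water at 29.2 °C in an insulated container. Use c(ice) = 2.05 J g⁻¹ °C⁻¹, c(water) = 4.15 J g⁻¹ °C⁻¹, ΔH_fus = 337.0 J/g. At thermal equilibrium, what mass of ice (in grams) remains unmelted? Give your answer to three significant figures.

Heat to warm all ice to 0 °C: 157.5×2.05×14.4 = 4649.4 J
Heat released by water cooling to 0 °C: 94.9×4.15×29.2 = 11500 J
11500 J < 4649.4 + 157.5×337.0 = 57726.9 J, so not all ice melts; final T = 0 °C.
Heat left for melting: 11500 − 4649.4 = 6850.6 J
Mass melted = 6850.6 / 337.0 = 20.33 g
Ice remaining = 157.5 − 20.33 = 137.17 g

m_ice remaining = 137 g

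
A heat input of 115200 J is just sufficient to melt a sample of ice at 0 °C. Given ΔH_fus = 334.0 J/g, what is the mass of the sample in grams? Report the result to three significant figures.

m = q / ΔH_fus = 115200 J / 334.0 J/g = 345 g

m = 345 g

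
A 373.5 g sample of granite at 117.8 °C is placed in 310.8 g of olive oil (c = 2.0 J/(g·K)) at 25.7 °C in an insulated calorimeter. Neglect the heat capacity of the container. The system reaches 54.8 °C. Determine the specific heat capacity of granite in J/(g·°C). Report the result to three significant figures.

q_gained = (310.8 × 2.0) × (54.8 − 25.7) = 18090 J
q_lost = 373.5 × c × (117.8 − 54.8) = 23530.5 c
Set equal: c = 18090 / 23530.5 = 0.769 J/(g·°C)

c = 0.769 J/(g·°C)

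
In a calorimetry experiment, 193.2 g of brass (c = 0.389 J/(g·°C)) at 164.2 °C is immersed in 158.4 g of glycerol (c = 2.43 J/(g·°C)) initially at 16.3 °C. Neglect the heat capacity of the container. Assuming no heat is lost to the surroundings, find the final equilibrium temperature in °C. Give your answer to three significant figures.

Heat lost by brass = heat gained by glycerol.
(193.2)(0.389)(164.2 − T) = (158.4)(2.43)(T − 16.3)
75.1548 (164.2 − T) = 384.912 (T − 16.3)
12340 − 75.1548 T = 384.912 T − 6274.1
18614.1 = 460.0668 T
T = 40.46 °C

T_f = 40.5 °C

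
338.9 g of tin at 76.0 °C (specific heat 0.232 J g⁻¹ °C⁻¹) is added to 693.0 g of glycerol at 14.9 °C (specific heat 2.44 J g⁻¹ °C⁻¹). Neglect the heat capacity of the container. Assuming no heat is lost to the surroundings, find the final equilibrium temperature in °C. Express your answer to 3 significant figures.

T_f = 17.6 °C

Heat lost by tin = heat gained by glycerol.
(338.9)(0.232)(76.0 − T) = (693.0)(2.44)(T − 14.9)
78.6248 (76.0 − T) = 1690.92 (T − 14.9)
5975.5 − 78.6248 T = 1690.92 T − 25195
31170.5 = 1769.5448 T
T = 17.61 °C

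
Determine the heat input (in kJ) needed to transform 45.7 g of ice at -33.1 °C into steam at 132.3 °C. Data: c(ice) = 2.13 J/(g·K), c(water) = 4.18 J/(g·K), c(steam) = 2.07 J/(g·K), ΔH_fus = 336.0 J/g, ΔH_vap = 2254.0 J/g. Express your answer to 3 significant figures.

q1 (heat ice -33.1→0.0 °C): 45.7 × 2.13 × 33.1 = 3222 J
q2 (melt at 0 °C): 45.7 × 336.0 = 15355 J
q3 (heat water 0.0→100.0 °C): 45.7 × 4.18 × 100.0 = 19103 J
q4 (vaporize at 100 °C): 45.7 × 2254.0 = 103008 J
q5 (heat steam 100.0→132.3 °C): 45.7 × 2.07 × 32.3 = 3056 J
Total: 3222 + 15355 + 19103 + 103008 + 3056 = 143744 J = 144 kJ

q = 144 kJ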